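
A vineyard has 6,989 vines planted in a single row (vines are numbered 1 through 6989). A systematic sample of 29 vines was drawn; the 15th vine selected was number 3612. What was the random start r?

k = 6989/29 = 241
r = 3612 − (15−1)×241 = 3612 − 3374 = 238

238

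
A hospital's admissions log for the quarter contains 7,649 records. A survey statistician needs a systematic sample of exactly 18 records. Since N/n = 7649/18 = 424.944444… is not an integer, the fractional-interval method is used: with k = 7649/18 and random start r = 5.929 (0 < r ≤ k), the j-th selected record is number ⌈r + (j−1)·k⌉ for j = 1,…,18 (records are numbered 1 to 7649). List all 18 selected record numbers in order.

j=1: r + 0k = 5.929 → ⌈·⌉ = 6
j=2: r + 1k = 430.873444… → ⌈·⌉ = 431
j=3: r + 2k = 855.817888… → ⌈·⌉ = 856
j=4: r + 3k = 1280.762333… → ⌈·⌉ = 1281
j=5: r + 4k = 1705.706777… → ⌈·⌉ = 1706
j=6: r + 5k = 2130.651222… → ⌈·⌉ = 2131
j=7: r + 6k = 2555.595666… → ⌈·⌉ = 2556
j=8: r + 7k = 2980.540111… → ⌈·⌉ = 2981
j=9: r + 8k = 3405.484555… → ⌈·⌉ = 3406
j=10: r + 9k = 3830.429 → ⌈·⌉ = 3831
j=11: r + 10k = 4255.373444… → ⌈·⌉ = 4256
j=12: r + 11k = 4680.317888… → ⌈·⌉ = 4681
j=13: r + 12k = 5105.262333… → ⌈·⌉ = 5106
j=14: r + 13k = 5530.206777… → ⌈·⌉ = 5531
j=15: r + 14k = 5955.151222… → ⌈·⌉ = 5956
j=16: r + 15k = 6380.095666… → ⌈·⌉ = 6381
j=17: r + 16k = 6805.040111… → ⌈·⌉ = 6806
j=18: r + 17k = 7229.984555… → ⌈·⌉ = 7230

6, 431, 856, 1281, 1706, 2131, 2556, 2981, 3406, 3831, 4256, 4681, 5106, 5531, 5956, 6381, 6806, 7230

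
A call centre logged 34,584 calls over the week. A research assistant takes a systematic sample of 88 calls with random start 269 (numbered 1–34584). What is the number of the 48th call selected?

k = 34584/88 = 393
48th selection = r + (48−1)·k = 269 + 47×393 = 269 + 18471 = 18740

18740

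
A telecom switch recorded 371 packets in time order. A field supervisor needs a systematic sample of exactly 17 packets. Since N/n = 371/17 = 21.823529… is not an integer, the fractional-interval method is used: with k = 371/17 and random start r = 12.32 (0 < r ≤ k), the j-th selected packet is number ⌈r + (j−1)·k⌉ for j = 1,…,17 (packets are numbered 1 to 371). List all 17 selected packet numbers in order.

j=1: r + 0k = 12.32 → ⌈·⌉ = 13
j=2: r + 1k = 34.143529… → ⌈·⌉ = 35
j=3: r + 2k = 55.967058… → ⌈·⌉ = 56
j=4: r + 3k = 77.790588… → ⌈·⌉ = 78
j=5: r + 4k = 99.614117… → ⌈·⌉ = 100
j=6: r + 5k = 121.437647… → ⌈·⌉ = 122
j=7: r + 6k = 143.261176… → ⌈·⌉ = 144
j=8: r + 7k = 165.084705… → ⌈·⌉ = 166
j=9: r + 8k = 186.908235… → ⌈·⌉ = 187
j=10: r + 9k = 208.731764… → ⌈·⌉ = 209
j=11: r + 10k = 230.555294… → ⌈·⌉ = 231
j=12: r + 11k = 252.378823… → ⌈·⌉ = 253
j=13: r + 12k = 274.202352… → ⌈·⌉ = 275
j=14: r + 13k = 296.025882… → ⌈·⌉ = 297
j=15: r + 14k = 317.849411… → ⌈·⌉ = 318
j=16: r + 15k = 339.672941… → ⌈·⌉ = 340
j=17: r + 16k = 361.496470… → ⌈·⌉ = 362

13, 35, 56, 78, 100, 122, 144, 166, 187, 209, 231, 253, 275, 297, 318, 340, 362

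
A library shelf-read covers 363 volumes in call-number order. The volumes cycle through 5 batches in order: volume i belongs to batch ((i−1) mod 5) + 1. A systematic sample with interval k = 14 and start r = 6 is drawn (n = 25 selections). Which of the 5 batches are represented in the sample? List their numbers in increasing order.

1, 2, 3, 4, 5

Consecutive selections differ by k = 14, so their batch numbers differ by 14 mod 5 = 4.
gcd(14, 5) = 1, so the sample visits 5/1 = 5 distinct residues mod 5.
Start 6 is batch 1; the batches hit are 1, 2, 3, 4, 5.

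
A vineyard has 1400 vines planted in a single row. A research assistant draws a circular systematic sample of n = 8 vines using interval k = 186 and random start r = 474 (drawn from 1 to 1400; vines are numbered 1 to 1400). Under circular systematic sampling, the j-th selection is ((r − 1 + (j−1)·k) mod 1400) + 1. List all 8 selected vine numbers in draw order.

474, 660, 846, 1032, 1218, 4, 190, 376

Selection 1: 474
Selection 2: 474 + 186 = 660
Selection 3: 660 + 186 = 846
Selection 4: 846 + 186 = 1032
Selection 5: 1032 + 186 = 1218
Selection 6: 1218 + 186 = 1404 → 1404 − 1400 = 4
Selection 7: 4 + 186 = 190
Selection 8: 190 + 186 = 376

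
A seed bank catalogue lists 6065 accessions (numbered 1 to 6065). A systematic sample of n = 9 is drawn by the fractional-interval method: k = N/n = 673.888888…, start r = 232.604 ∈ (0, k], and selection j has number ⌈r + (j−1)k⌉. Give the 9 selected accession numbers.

233, 907, 1581, 2255, 2929, 3603, 4276, 4950, 5624

j=1: r + 0k = 232.604 → ⌈·⌉ = 233
j=2: r + 1k = 906.492888… → ⌈·⌉ = 907
j=3: r + 2k = 1580.381777… → ⌈·⌉ = 1581
j=4: r + 3k = 2254.270666… → ⌈·⌉ = 2255
j=5: r + 4k = 2928.159555… → ⌈·⌉ = 2929
j=6: r + 5k = 3602.048444… → ⌈·⌉ = 3603
j=7: r + 6k = 4275.937333… → ⌈·⌉ = 4276
j=8: r + 7k = 4949.826222… → ⌈·⌉ = 4950
j=9: r + 8k = 5623.715111… → ⌈·⌉ = 5624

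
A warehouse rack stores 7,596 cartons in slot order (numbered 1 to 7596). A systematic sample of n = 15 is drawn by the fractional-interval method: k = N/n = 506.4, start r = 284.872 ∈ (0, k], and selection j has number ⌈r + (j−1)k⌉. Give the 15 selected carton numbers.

285, 792, 1298, 1805, 2311, 2817, 3324, 3830, 4337, 4843, 5349, 5856, 6362, 6869, 7375

j=1: r + 0k = 284.872 → ⌈·⌉ = 285
j=2: r + 1k = 791.272 → ⌈·⌉ = 792
j=3: r + 2k = 1297.672 → ⌈·⌉ = 1298
j=4: r + 3k = 1804.072 → ⌈·⌉ = 1805
j=5: r + 4k = 2310.472 → ⌈·⌉ = 2311
j=6: r + 5k = 2816.872 → ⌈·⌉ = 2817
j=7: r + 6k = 3323.272 → ⌈·⌉ = 3324
j=8: r + 7k = 3829.672 → ⌈·⌉ = 3830
j=9: r + 8k = 4336.072 → ⌈·⌉ = 4337
j=10: r + 9k = 4842.472 → ⌈·⌉ = 4843
j=11: r + 10k = 5348.872 → ⌈·⌉ = 5349
j=12: r + 11k = 5855.272 → ⌈·⌉ = 5856
j=13: r + 12k = 6361.672 → ⌈·⌉ = 6362
j=14: r + 13k = 6868.072 → ⌈·⌉ = 6869
j=15: r + 14k = 7374.472 → ⌈·⌉ = 7375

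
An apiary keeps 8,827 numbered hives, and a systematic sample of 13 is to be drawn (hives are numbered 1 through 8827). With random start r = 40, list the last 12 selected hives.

719, 1398, 2077, 2756, 3435, 4114, 4793, 5472, 6151, 6830, 7509, 8188

k = N/n = 8827/13 = 679
2nd selection = 40 + 1×679 = 719
3rd: 719 + 679 = 1398
4th: 1398 + 679 = 2077
5th: 2077 + 679 = 2756
6th: 2756 + 679 = 3435
7th: 3435 + 679 = 4114
8th: 4114 + 679 = 4793
9th: 4793 + 679 = 5472
10th: 5472 + 679 = 6151
11th: 6151 + 679 = 6830
12th: 6830 + 679 = 7509
13th: 7509 + 679 = 8188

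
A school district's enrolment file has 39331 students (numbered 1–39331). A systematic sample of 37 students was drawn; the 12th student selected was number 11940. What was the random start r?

k = 39331/37 = 1063
r = 11940 − (12−1)×1063 = 11940 − 11693 = 247

247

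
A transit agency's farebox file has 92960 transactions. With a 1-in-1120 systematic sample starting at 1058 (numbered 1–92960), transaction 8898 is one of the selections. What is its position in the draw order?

k = 1120
position = (8898 − 1058)/1120 + 1 = 7840/1120 + 1 = 7 + 1 = 8

8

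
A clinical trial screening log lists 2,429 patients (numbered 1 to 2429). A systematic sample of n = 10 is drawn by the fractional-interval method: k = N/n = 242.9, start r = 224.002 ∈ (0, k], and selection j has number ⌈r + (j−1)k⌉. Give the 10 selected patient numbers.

j=1: r + 0k = 224.002 → ⌈·⌉ = 225
j=2: r + 1k = 466.902 → ⌈·⌉ = 467
j=3: r + 2k = 709.802 → ⌈·⌉ = 710
j=4: r + 3k = 952.702 → ⌈·⌉ = 953
j=5: r + 4k = 1195.602 → ⌈·⌉ = 1196
j=6: r + 5k = 1438.502 → ⌈·⌉ = 1439
j=7: r + 6k = 1681.402 → ⌈·⌉ = 1682
j=8: r + 7k = 1924.302 → ⌈·⌉ = 1925
j=9: r + 8k = 2167.202 → ⌈·⌉ = 2168
j=10: r + 9k = 2410.102 → ⌈·⌉ = 2411

225, 467, 710, 953, 1196, 1439, 1682, 1925, 2168, 2411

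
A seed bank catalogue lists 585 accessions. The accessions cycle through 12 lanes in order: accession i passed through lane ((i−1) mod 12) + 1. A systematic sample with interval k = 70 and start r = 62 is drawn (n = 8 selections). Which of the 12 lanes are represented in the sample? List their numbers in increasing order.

2, 4, 6, 8, 10, 12

Consecutive selections differ by k = 70, so their lane numbers differ by 70 mod 12 = 10.
gcd(70, 12) = 2, so the sample visits 12/2 = 6 distinct residues mod 12.
Start 62 is lane 2; the lanes hit are 2, 4, 6, 8, 10, 12.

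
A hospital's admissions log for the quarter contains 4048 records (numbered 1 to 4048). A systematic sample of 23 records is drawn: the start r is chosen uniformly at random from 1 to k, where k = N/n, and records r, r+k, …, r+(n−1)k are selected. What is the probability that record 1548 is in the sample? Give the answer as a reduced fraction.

k = 4048/23 = 176.
Record 1548 is selected iff r ≡ 1548 (mod 176); exactly one such r in {1,…,176}.
Inclusion probability = 1/176.

1/176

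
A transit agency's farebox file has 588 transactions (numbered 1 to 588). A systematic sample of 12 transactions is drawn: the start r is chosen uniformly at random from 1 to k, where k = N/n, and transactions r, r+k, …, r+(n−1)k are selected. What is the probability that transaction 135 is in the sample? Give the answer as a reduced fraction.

1/49

k = 588/12 = 49.
Transaction 135 is selected iff r ≡ 135 (mod 49); exactly one such r in {1,…,49}.
Inclusion probability = 1/49.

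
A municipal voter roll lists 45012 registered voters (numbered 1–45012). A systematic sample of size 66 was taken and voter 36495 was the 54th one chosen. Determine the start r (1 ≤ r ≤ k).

349

k = 45012/66 = 682
r = 36495 − (54−1)×682 = 36495 − 36146 = 349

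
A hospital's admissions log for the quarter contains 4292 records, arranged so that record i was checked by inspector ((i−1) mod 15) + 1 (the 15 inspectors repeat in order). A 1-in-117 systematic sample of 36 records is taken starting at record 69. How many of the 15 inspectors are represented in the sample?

Consecutive selections differ by k = 117, so their inspector numbers differ by 117 mod 15 = 12.
gcd(117, 15) = 3, so the sample visits 15/3 = 5 distinct residues mod 15.
Start 69 is inspector 9; the inspectors hit are 3, 6, 9, 12, 15.

5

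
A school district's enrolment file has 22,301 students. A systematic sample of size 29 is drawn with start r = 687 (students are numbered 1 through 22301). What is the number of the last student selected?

k = 22301/29 = 769
29th selection = r + (29−1)·k = 687 + 28×769 = 687 + 21532 = 22219

22219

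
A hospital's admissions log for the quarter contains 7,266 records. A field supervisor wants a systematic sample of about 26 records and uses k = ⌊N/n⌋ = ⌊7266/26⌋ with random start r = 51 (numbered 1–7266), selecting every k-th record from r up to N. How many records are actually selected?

26

k = ⌊7266/26⌋ = 279
Achieved size = ⌊(7266 − 51)/279⌋ + 1 = ⌊7215/279⌋ + 1 = 25 + 1 = 26
(last selection: 51 + 25×279 = 7026 ≤ 7266; next would be 7305 > 7266)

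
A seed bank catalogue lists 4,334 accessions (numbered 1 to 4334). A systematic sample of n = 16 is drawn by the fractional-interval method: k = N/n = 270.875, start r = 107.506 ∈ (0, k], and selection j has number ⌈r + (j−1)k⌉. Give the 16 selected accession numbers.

j=1: r + 0k = 107.506 → ⌈·⌉ = 108
j=2: r + 1k = 378.381 → ⌈·⌉ = 379
j=3: r + 2k = 649.256 → ⌈·⌉ = 650
j=4: r + 3k = 920.131 → ⌈·⌉ = 921
j=5: r + 4k = 1191.006 → ⌈·⌉ = 1192
j=6: r + 5k = 1461.881 → ⌈·⌉ = 1462
j=7: r + 6k = 1732.756 → ⌈·⌉ = 1733
j=8: r + 7k = 2003.631 → ⌈·⌉ = 2004
j=9: r + 8k = 2274.506 → ⌈·⌉ = 2275
j=10: r + 9k = 2545.381 → ⌈·⌉ = 2546
j=11: r + 10k = 2816.256 → ⌈·⌉ = 2817
j=12: r + 11k = 3087.131 → ⌈·⌉ = 3088
j=13: r + 12k = 3358.006 → ⌈·⌉ = 3359
j=14: r + 13k = 3628.881 → ⌈·⌉ = 3629
j=15: r + 14k = 3899.756 → ⌈·⌉ = 3900
j=16: r + 15k = 4170.631 → ⌈·⌉ = 4171

108, 379, 650, 921, 1192, 1462, 1733, 2004, 2275, 2546, 2817, 3088, 3359, 3629, 3900, 4171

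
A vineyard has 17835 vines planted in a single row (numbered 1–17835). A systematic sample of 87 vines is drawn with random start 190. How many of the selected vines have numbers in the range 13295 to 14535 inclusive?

6

k = 17835/87 = 205
First selection ≥ 13295: 190 + ⌈(13295−190)/205⌉·205 = 190 + 64×205 = 13310
Last selection ≤ 14535: 190 + ⌊(14535−190)/205⌋·205 = 190 + 69×205 = 14335
Count = 69 − 64 + 1 = 6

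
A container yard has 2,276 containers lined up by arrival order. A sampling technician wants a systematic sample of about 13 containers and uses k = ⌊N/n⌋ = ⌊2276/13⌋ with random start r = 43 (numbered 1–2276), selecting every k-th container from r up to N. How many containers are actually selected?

k = ⌊2276/13⌋ = 175
Achieved size = ⌊(2276 − 43)/175⌋ + 1 = ⌊2233/175⌋ + 1 = 12 + 1 = 13
(last selection: 43 + 12×175 = 2143 ≤ 2276; next would be 2318 > 2276)

13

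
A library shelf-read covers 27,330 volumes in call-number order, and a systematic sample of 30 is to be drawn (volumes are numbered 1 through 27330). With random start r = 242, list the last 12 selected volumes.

16640, 17551, 18462, 19373, 20284, 21195, 22106, 23017, 23928, 24839, 25750, 26661

k = N/n = 27330/30 = 911
19th selection = 242 + 18×911 = 16640
20th: 16640 + 911 = 17551
21st: 17551 + 911 = 18462
22nd: 18462 + 911 = 19373
23rd: 19373 + 911 = 20284
24th: 20284 + 911 = 21195
25th: 21195 + 911 = 22106
26th: 22106 + 911 = 23017
27th: 23017 + 911 = 23928
28th: 23928 + 911 = 24839
29th: 24839 + 911 = 25750
30th: 25750 + 911 = 26661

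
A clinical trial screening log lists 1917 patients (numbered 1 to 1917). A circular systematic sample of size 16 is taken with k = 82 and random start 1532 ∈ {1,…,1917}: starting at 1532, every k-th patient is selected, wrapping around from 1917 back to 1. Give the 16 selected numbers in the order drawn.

1532, 1614, 1696, 1778, 1860, 25, 107, 189, 271, 353, 435, 517, 599, 681, 763, 845

Selection 1: 1532
Selection 2: 1532 + 82 = 1614
Selection 3: 1614 + 82 = 1696
Selection 4: 1696 + 82 = 1778
Selection 5: 1778 + 82 = 1860
Selection 6: 1860 + 82 = 1942 → 1942 − 1917 = 25
Selection 7: 25 + 82 = 107
Selection 8: 107 + 82 = 189
Selection 9: 189 + 82 = 271
Selection 10: 271 + 82 = 353
Selection 11: 353 + 82 = 435
Selection 12: 435 + 82 = 517
Selection 13: 517 + 82 = 599
Selection 14: 599 + 82 = 681
Selection 15: 681 + 82 = 763
Selection 16: 763 + 82 = 845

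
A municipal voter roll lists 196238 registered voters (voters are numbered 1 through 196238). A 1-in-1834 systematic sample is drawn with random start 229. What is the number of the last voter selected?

194633

k = 1834
107th selection = r + (107−1)·k = 229 + 106×1834 = 229 + 194404 = 194633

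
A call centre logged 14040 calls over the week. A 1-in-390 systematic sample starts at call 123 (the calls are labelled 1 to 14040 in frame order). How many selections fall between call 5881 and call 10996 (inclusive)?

k = 390
First selection ≥ 5881: 123 + ⌈(5881−123)/390⌉·390 = 123 + 15×390 = 5973
Last selection ≤ 10996: 123 + ⌊(10996−123)/390⌋·390 = 123 + 27×390 = 10653
Count = 27 − 15 + 1 = 13

13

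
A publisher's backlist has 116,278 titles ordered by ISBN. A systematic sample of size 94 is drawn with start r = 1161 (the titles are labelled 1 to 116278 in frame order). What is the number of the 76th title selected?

93936

k = 116278/94 = 1237
76th selection = r + (76−1)·k = 1161 + 75×1237 = 1161 + 92775 = 93936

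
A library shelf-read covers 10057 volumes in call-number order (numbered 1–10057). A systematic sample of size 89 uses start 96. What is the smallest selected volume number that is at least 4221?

4277

k = 10057/89 = 113
Steps past start: ⌈(4221 − 96)/113⌉ = ⌈4125/113⌉ = 37
Selected volume: 96 + 37×113 = 4277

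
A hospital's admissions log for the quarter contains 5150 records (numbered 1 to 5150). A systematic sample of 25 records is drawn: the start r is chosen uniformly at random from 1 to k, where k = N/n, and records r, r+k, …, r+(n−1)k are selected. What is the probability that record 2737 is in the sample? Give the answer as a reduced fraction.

1/206

k = 5150/25 = 206.
Record 2737 is selected iff r ≡ 2737 (mod 206); exactly one such r in {1,…,206}.
Inclusion probability = 1/206.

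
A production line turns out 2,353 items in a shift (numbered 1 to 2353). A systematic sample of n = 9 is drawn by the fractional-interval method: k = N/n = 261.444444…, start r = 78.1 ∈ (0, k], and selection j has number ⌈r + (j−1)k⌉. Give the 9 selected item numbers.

j=1: r + 0k = 78.1 → ⌈·⌉ = 79
j=2: r + 1k = 339.544444… → ⌈·⌉ = 340
j=3: r + 2k = 600.988888… → ⌈·⌉ = 601
j=4: r + 3k = 862.433333… → ⌈·⌉ = 863
j=5: r + 4k = 1123.877777… → ⌈·⌉ = 1124
j=6: r + 5k = 1385.322222… → ⌈·⌉ = 1386
j=7: r + 6k = 1646.766666… → ⌈·⌉ = 1647
j=8: r + 7k = 1908.211111… → ⌈·⌉ = 1909
j=9: r + 8k = 2169.655555… → ⌈·⌉ = 2170

79, 340, 601, 863, 1124, 1386, 1647, 1909, 2170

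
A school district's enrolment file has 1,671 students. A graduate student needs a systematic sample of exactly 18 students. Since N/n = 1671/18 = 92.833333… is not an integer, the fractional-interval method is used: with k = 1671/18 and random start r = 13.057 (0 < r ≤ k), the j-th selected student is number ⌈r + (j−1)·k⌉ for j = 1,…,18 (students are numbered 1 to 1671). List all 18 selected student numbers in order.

14, 106, 199, 292, 385, 478, 571, 663, 756, 849, 942, 1035, 1128, 1220, 1313, 1406, 1499, 1592

j=1: r + 0k = 13.057 → ⌈·⌉ = 14
j=2: r + 1k = 105.890333… → ⌈·⌉ = 106
j=3: r + 2k = 198.723666… → ⌈·⌉ = 199
j=4: r + 3k = 291.557 → ⌈·⌉ = 292
j=5: r + 4k = 384.390333… → ⌈·⌉ = 385
j=6: r + 5k = 477.223666… → ⌈·⌉ = 478
j=7: r + 6k = 570.057 → ⌈·⌉ = 571
j=8: r + 7k = 662.890333… → ⌈·⌉ = 663
j=9: r + 8k = 755.723666… → ⌈·⌉ = 756
j=10: r + 9k = 848.557 → ⌈·⌉ = 849
j=11: r + 10k = 941.390333… → ⌈·⌉ = 942
j=12: r + 11k = 1034.223666… → ⌈·⌉ = 1035
j=13: r + 12k = 1127.057 → ⌈·⌉ = 1128
j=14: r + 13k = 1219.890333… → ⌈·⌉ = 1220
j=15: r + 14k = 1312.723666… → ⌈·⌉ = 1313
j=16: r + 15k = 1405.557 → ⌈·⌉ = 1406
j=17: r + 16k = 1498.390333… → ⌈·⌉ = 1499
j=18: r + 17k = 1591.223666… → ⌈·⌉ = 1592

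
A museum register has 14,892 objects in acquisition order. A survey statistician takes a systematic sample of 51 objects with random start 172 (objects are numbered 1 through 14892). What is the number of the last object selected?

14772

k = 14892/51 = 292
51st selection = r + (51−1)·k = 172 + 50×292 = 172 + 14600 = 14772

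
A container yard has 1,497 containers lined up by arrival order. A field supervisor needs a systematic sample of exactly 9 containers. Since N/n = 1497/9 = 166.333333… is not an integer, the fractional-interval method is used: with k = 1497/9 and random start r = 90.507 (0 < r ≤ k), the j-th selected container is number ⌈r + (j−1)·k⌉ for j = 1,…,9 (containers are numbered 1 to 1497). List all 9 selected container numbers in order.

91, 257, 424, 590, 756, 923, 1089, 1255, 1422

j=1: r + 0k = 90.507 → ⌈·⌉ = 91
j=2: r + 1k = 256.840333… → ⌈·⌉ = 257
j=3: r + 2k = 423.173666… → ⌈·⌉ = 424
j=4: r + 3k = 589.507 → ⌈·⌉ = 590
j=5: r + 4k = 755.840333… → ⌈·⌉ = 756
j=6: r + 5k = 922.173666… → ⌈·⌉ = 923
j=7: r + 6k = 1088.507 → ⌈·⌉ = 1089
j=8: r + 7k = 1254.840333… → ⌈·⌉ = 1255
j=9: r + 8k = 1421.173666… → ⌈·⌉ = 1422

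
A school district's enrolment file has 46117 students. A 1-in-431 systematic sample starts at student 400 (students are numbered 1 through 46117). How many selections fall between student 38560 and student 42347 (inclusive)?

k = 431
First selection ≥ 38560: 400 + ⌈(38560−400)/431⌉·431 = 400 + 89×431 = 38759
Last selection ≤ 42347: 400 + ⌊(42347−400)/431⌋·431 = 400 + 97×431 = 42207
Count = 97 − 89 + 1 = 9

9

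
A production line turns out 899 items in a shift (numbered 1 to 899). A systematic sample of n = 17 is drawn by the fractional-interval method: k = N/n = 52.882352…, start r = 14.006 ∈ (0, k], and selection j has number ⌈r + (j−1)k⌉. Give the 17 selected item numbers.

15, 67, 120, 173, 226, 279, 332, 385, 438, 490, 543, 596, 649, 702, 755, 808, 861

j=1: r + 0k = 14.006 → ⌈·⌉ = 15
j=2: r + 1k = 66.888352… → ⌈·⌉ = 67
j=3: r + 2k = 119.770705… → ⌈·⌉ = 120
j=4: r + 3k = 172.653058… → ⌈·⌉ = 173
j=5: r + 4k = 225.535411… → ⌈·⌉ = 226
j=6: r + 5k = 278.417764… → ⌈·⌉ = 279
j=7: r + 6k = 331.300117… → ⌈·⌉ = 332
j=8: r + 7k = 384.182470… → ⌈·⌉ = 385
j=9: r + 8k = 437.064823… → ⌈·⌉ = 438
j=10: r + 9k = 489.947176… → ⌈·⌉ = 490
j=11: r + 10k = 542.829529… → ⌈·⌉ = 543
j=12: r + 11k = 595.711882… → ⌈·⌉ = 596
j=13: r + 12k = 648.594235… → ⌈·⌉ = 649
j=14: r + 13k = 701.476588… → ⌈·⌉ = 702
j=15: r + 14k = 754.358941… → ⌈·⌉ = 755
j=16: r + 15k = 807.241294… → ⌈·⌉ = 808
j=17: r + 16k = 860.123647… → ⌈·⌉ = 861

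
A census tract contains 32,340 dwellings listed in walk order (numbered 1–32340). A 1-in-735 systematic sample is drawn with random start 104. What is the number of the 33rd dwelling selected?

23624

k = 735
33rd selection = r + (33−1)·k = 104 + 32×735 = 104 + 23520 = 23624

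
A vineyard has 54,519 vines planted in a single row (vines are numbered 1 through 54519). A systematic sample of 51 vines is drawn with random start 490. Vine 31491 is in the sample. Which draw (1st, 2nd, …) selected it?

30

k = 54519/51 = 1069
position = (31491 − 490)/1069 + 1 = 31001/1069 + 1 = 29 + 1 = 30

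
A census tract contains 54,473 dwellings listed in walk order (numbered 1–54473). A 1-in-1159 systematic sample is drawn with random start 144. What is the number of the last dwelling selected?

k = 1159
47th selection = r + (47−1)·k = 144 + 46×1159 = 144 + 53314 = 53458

53458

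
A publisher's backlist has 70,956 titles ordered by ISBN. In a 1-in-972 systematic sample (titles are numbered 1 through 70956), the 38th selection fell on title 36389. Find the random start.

425

k = 972
r = 36389 − (38−1)×972 = 36389 − 35964 = 425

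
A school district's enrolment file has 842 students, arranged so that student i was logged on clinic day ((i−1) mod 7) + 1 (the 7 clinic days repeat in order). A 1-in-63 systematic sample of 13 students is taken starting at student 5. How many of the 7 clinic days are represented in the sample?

1

Consecutive selections differ by k = 63, so their clinic day numbers differ by 63 mod 7 = 0.
gcd(63, 7) = 7, so the sample visits 7/7 = 1 distinct residues mod 7.
Start 5 is clinic day 5; the clinic days hit are 5.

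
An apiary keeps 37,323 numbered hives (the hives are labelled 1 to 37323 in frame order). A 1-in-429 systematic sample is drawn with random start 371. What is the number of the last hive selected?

37265

k = 429
87th selection = r + (87−1)·k = 371 + 86×429 = 371 + 36894 = 37265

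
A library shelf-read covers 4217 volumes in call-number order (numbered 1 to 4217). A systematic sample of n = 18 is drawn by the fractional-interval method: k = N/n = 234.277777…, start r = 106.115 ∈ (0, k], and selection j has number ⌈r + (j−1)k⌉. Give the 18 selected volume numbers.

107, 341, 575, 809, 1044, 1278, 1512, 1747, 1981, 2215, 2449, 2684, 2918, 3152, 3387, 3621, 3855, 4089

j=1: r + 0k = 106.115 → ⌈·⌉ = 107
j=2: r + 1k = 340.392777… → ⌈·⌉ = 341
j=3: r + 2k = 574.670555… → ⌈·⌉ = 575
j=4: r + 3k = 808.948333… → ⌈·⌉ = 809
j=5: r + 4k = 1043.226111… → ⌈·⌉ = 1044
j=6: r + 5k = 1277.503888… → ⌈·⌉ = 1278
j=7: r + 6k = 1511.781666… → ⌈·⌉ = 1512
j=8: r + 7k = 1746.059444… → ⌈·⌉ = 1747
j=9: r + 8k = 1980.337222… → ⌈·⌉ = 1981
j=10: r + 9k = 2214.615 → ⌈·⌉ = 2215
j=11: r + 10k = 2448.892777… → ⌈·⌉ = 2449
j=12: r + 11k = 2683.170555… → ⌈·⌉ = 2684
j=13: r + 12k = 2917.448333… → ⌈·⌉ = 2918
j=14: r + 13k = 3151.726111… → ⌈·⌉ = 3152
j=15: r + 14k = 3386.003888… → ⌈·⌉ = 3387
j=16: r + 15k = 3620.281666… → ⌈·⌉ = 3621
j=17: r + 16k = 3854.559444… → ⌈·⌉ = 3855
j=18: r + 17k = 4088.837222… → ⌈·⌉ = 4089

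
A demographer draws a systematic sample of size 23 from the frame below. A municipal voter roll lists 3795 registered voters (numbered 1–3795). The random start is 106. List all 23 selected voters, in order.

106, 271, 436, 601, 766, 931, 1096, 1261, 1426, 1591, 1756, 1921, 2086, 2251, 2416, 2581, 2746, 2911, 3076, 3241, 3406, 3571, 3736

k = N/n = 3795/23 = 165
voter 1: 106
voter 2: 106 + 165 = 271
voter 3: 271 + 165 = 436
voter 4: 436 + 165 = 601
voter 5: 601 + 165 = 766
voter 6: 766 + 165 = 931
voter 7: 931 + 165 = 1096
voter 8: 1096 + 165 = 1261
voter 9: 1261 + 165 = 1426
voter 10: 1426 + 165 = 1591
voter 11: 1591 + 165 = 1756
voter 12: 1756 + 165 = 1921
voter 13: 1921 + 165 = 2086
voter 14: 2086 + 165 = 2251
voter 15: 2251 + 165 = 2416
voter 16: 2416 + 165 = 2581
voter 17: 2581 + 165 = 2746
voter 18: 2746 + 165 = 2911
voter 19: 2911 + 165 = 3076
voter 20: 3076 + 165 = 3241
voter 21: 3241 + 165 = 3406
voter 22: 3406 + 165 = 3571
voter 23: 3571 + 165 = 3736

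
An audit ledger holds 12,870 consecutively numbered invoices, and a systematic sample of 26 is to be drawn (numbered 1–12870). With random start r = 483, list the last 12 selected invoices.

7413, 7908, 8403, 8898, 9393, 9888, 10383, 10878, 11373, 11868, 12363, 12858

k = N/n = 12870/26 = 495
15th selection = 483 + 14×495 = 7413
16th: 7413 + 495 = 7908
17th: 7908 + 495 = 8403
18th: 8403 + 495 = 8898
19th: 8898 + 495 = 9393
20th: 9393 + 495 = 9888
21st: 9888 + 495 = 10383
22nd: 10383 + 495 = 10878
23rd: 10878 + 495 = 11373
24th: 11373 + 495 = 11868
25th: 11868 + 495 = 12363
26th: 12363 + 495 = 12858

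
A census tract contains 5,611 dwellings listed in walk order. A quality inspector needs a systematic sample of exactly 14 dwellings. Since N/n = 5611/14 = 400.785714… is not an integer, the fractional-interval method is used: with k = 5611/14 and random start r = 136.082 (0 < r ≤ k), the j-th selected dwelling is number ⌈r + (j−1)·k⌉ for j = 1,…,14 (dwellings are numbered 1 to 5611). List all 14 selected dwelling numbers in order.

137, 537, 938, 1339, 1740, 2141, 2541, 2942, 3343, 3744, 4144, 4545, 4946, 5347

j=1: r + 0k = 136.082 → ⌈·⌉ = 137
j=2: r + 1k = 536.867714… → ⌈·⌉ = 537
j=3: r + 2k = 937.653428… → ⌈·⌉ = 938
j=4: r + 3k = 1338.439142… → ⌈·⌉ = 1339
j=5: r + 4k = 1739.224857… → ⌈·⌉ = 1740
j=6: r + 5k = 2140.010571… → ⌈·⌉ = 2141
j=7: r + 6k = 2540.796285… → ⌈·⌉ = 2541
j=8: r + 7k = 2941.582 → ⌈·⌉ = 2942
j=9: r + 8k = 3342.367714… → ⌈·⌉ = 3343
j=10: r + 9k = 3743.153428… → ⌈·⌉ = 3744
j=11: r + 10k = 4143.939142… → ⌈·⌉ = 4144
j=12: r + 11k = 4544.724857… → ⌈·⌉ = 4545
j=13: r + 12k = 4945.510571… → ⌈·⌉ = 4946
j=14: r + 13k = 5346.296285… → ⌈·⌉ = 5347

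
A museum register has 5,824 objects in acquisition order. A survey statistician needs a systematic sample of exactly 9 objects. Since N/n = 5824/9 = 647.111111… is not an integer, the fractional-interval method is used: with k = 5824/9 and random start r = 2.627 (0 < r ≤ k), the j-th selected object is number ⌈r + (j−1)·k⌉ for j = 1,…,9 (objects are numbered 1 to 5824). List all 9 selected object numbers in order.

j=1: r + 0k = 2.627 → ⌈·⌉ = 3
j=2: r + 1k = 649.738111… → ⌈·⌉ = 650
j=3: r + 2k = 1296.849222… → ⌈·⌉ = 1297
j=4: r + 3k = 1943.960333… → ⌈·⌉ = 1944
j=5: r + 4k = 2591.071444… → ⌈·⌉ = 2592
j=6: r + 5k = 3238.182555… → ⌈·⌉ = 3239
j=7: r + 6k = 3885.293666… → ⌈·⌉ = 3886
j=8: r + 7k = 4532.404777… → ⌈·⌉ = 4533
j=9: r + 8k = 5179.515888… → ⌈·⌉ = 5180

3, 650, 1297, 1944, 2592, 3239, 3886, 4533, 5180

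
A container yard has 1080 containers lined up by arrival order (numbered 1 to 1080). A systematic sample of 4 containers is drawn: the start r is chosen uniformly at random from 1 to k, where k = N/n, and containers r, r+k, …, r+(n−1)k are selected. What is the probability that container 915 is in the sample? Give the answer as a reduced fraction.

k = 1080/4 = 270.
Container 915 is selected iff r ≡ 915 (mod 270); exactly one such r in {1,…,270}.
Inclusion probability = 1/270.

1/270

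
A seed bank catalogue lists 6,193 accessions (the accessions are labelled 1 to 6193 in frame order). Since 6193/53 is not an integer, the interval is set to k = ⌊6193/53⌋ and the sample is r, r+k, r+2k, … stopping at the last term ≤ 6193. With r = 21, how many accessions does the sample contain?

k = ⌊6193/53⌋ = 116
Achieved size = ⌊(6193 − 21)/116⌋ + 1 = ⌊6172/116⌋ + 1 = 53 + 1 = 54
(last selection: 21 + 53×116 = 6169 ≤ 6193; next would be 6285 > 6193)

54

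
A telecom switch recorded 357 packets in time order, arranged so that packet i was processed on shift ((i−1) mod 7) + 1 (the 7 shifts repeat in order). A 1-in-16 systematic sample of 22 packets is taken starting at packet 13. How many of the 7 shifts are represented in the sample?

7

Consecutive selections differ by k = 16, so their shift numbers differ by 16 mod 7 = 2.
gcd(16, 7) = 1, so the sample visits 7/1 = 7 distinct residues mod 7.
Start 13 is shift 6; the shifts hit are 1, 2, 3, 4, 5, 6, 7.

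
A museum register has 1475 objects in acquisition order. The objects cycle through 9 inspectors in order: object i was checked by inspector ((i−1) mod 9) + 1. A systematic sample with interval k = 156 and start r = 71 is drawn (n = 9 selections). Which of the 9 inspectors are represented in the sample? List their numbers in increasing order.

Consecutive selections differ by k = 156, so their inspector numbers differ by 156 mod 9 = 3.
gcd(156, 9) = 3, so the sample visits 9/3 = 3 distinct residues mod 9.
Start 71 is inspector 8; the inspectors hit are 2, 5, 8.

2, 5, 8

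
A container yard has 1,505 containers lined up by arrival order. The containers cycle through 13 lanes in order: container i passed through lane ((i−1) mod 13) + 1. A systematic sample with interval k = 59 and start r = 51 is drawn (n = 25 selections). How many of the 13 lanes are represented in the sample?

13

Consecutive selections differ by k = 59, so their lane numbers differ by 59 mod 13 = 7.
gcd(59, 13) = 1, so the sample visits 13/1 = 13 distinct residues mod 13.
Start 51 is lane 12; the lanes hit are 1, 2, 3, 4, 5, 6, 7, 8, 9, 10, 11, 12, 13.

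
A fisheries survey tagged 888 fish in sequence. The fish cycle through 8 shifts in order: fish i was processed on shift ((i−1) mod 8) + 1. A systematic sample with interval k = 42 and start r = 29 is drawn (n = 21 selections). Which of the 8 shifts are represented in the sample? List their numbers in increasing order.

Consecutive selections differ by k = 42, so their shift numbers differ by 42 mod 8 = 2.
gcd(42, 8) = 2, so the sample visits 8/2 = 4 distinct residues mod 8.
Start 29 is shift 5; the shifts hit are 1, 3, 5, 7.

1, 3, 5, 7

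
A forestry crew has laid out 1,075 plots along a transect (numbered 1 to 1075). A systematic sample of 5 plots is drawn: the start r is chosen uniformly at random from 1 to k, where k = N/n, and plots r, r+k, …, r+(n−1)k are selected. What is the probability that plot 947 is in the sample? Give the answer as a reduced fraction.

k = 1075/5 = 215.
Plot 947 is selected iff r ≡ 947 (mod 215); exactly one such r in {1,…,215}.
Inclusion probability = 1/215.

1/215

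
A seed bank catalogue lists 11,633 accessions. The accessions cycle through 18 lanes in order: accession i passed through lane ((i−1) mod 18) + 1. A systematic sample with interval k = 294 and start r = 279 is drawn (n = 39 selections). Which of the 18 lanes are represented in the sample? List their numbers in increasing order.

Consecutive selections differ by k = 294, so their lane numbers differ by 294 mod 18 = 6.
gcd(294, 18) = 6, so the sample visits 18/6 = 3 distinct residues mod 18.
Start 279 is lane 9; the lanes hit are 3, 9, 15.

3, 9, 15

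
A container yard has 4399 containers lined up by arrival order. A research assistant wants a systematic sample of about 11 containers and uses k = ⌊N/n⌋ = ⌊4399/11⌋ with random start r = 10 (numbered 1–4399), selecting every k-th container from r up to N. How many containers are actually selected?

12

k = ⌊4399/11⌋ = 399
Achieved size = ⌊(4399 − 10)/399⌋ + 1 = ⌊4389/399⌋ + 1 = 11 + 1 = 12
(last selection: 10 + 11×399 = 4399 ≤ 4399; next would be 4798 > 4399)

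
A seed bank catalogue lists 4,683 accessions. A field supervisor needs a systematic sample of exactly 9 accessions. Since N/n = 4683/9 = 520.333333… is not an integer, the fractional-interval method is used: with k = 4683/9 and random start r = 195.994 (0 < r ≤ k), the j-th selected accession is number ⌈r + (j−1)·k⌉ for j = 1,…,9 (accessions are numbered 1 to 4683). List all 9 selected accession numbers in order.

j=1: r + 0k = 195.994 → ⌈·⌉ = 196
j=2: r + 1k = 716.327333… → ⌈·⌉ = 717
j=3: r + 2k = 1236.660666… → ⌈·⌉ = 1237
j=4: r + 3k = 1756.994 → ⌈·⌉ = 1757
j=5: r + 4k = 2277.327333… → ⌈·⌉ = 2278
j=6: r + 5k = 2797.660666… → ⌈·⌉ = 2798
j=7: r + 6k = 3317.994 → ⌈·⌉ = 3318
j=8: r + 7k = 3838.327333… → ⌈·⌉ = 3839
j=9: r + 8k = 4358.660666… → ⌈·⌉ = 4359

196, 717, 1237, 1757, 2278, 2798, 3318, 3839, 4359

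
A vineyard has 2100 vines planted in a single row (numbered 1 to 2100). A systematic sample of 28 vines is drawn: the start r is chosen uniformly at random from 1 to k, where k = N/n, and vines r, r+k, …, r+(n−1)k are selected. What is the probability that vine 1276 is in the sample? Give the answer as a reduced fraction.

k = 2100/28 = 75.
Vine 1276 is selected iff r ≡ 1276 (mod 75); exactly one such r in {1,…,75}.
Inclusion probability = 1/75.

1/75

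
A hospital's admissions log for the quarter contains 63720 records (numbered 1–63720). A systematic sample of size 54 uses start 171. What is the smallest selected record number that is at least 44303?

45011

k = 63720/54 = 1180
Steps past start: ⌈(44303 − 171)/1180⌉ = ⌈44132/1180⌉ = 38
Selected record: 171 + 38×1180 = 45011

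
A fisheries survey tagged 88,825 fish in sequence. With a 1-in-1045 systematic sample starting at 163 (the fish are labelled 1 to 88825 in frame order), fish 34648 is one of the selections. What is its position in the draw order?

34

k = 1045
position = (34648 − 163)/1045 + 1 = 34485/1045 + 1 = 33 + 1 = 34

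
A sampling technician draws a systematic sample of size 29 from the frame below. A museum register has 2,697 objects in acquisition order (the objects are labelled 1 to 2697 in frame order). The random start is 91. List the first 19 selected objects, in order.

k = N/n = 2697/29 = 93
object 1: 91
object 2: 91 + 93 = 184
object 3: 184 + 93 = 277
object 4: 277 + 93 = 370
object 5: 370 + 93 = 463
object 6: 463 + 93 = 556
object 7: 556 + 93 = 649
object 8: 649 + 93 = 742
object 9: 742 + 93 = 835
object 10: 835 + 93 = 928
object 11: 928 + 93 = 1021
object 12: 1021 + 93 = 1114
object 13: 1114 + 93 = 1207
object 14: 1207 + 93 = 1300
object 15: 1300 + 93 = 1393
object 16: 1393 + 93 = 1486
object 17: 1486 + 93 = 1579
object 18: 1579 + 93 = 1672
object 19: 1672 + 93 = 1765

91, 184, 277, 370, 463, 556, 649, 742, 835, 928, 1021, 1114, 1207, 1300, 1393, 1486, 1579, 1672, 1765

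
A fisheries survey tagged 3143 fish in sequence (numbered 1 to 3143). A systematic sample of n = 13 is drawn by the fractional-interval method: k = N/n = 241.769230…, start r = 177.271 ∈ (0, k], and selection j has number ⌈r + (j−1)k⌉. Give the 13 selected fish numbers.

178, 420, 661, 903, 1145, 1387, 1628, 1870, 2112, 2354, 2595, 2837, 3079

j=1: r + 0k = 177.271 → ⌈·⌉ = 178
j=2: r + 1k = 419.040230… → ⌈·⌉ = 420
j=3: r + 2k = 660.809461… → ⌈·⌉ = 661
j=4: r + 3k = 902.578692… → ⌈·⌉ = 903
j=5: r + 4k = 1144.347923… → ⌈·⌉ = 1145
j=6: r + 5k = 1386.117153… → ⌈·⌉ = 1387
j=7: r + 6k = 1627.886384… → ⌈·⌉ = 1628
j=8: r + 7k = 1869.655615… → ⌈·⌉ = 1870
j=9: r + 8k = 2111.424846… → ⌈·⌉ = 2112
j=10: r + 9k = 2353.194076… → ⌈·⌉ = 2354
j=11: r + 10k = 2594.963307… → ⌈·⌉ = 2595
j=12: r + 11k = 2836.732538… → ⌈·⌉ = 2837
j=13: r + 12k = 3078.501769… → ⌈·⌉ = 3079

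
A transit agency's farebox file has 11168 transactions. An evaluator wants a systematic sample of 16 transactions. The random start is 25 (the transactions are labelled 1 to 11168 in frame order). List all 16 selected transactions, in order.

25, 723, 1421, 2119, 2817, 3515, 4213, 4911, 5609, 6307, 7005, 7703, 8401, 9099, 9797, 10495

k = N/n = 11168/16 = 698
transaction 1: 25
transaction 2: 25 + 698 = 723
transaction 3: 723 + 698 = 1421
transaction 4: 1421 + 698 = 2119
transaction 5: 2119 + 698 = 2817
transaction 6: 2817 + 698 = 3515
transaction 7: 3515 + 698 = 4213
transaction 8: 4213 + 698 = 4911
transaction 9: 4911 + 698 = 5609
transaction 10: 5609 + 698 = 6307
transaction 11: 6307 + 698 = 7005
transaction 12: 7005 + 698 = 7703
transaction 13: 7703 + 698 = 8401
transaction 14: 8401 + 698 = 9099
transaction 15: 9099 + 698 = 9797
transaction 16: 9797 + 698 = 10495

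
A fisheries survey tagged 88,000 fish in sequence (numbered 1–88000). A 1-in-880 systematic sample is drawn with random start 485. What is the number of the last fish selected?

k = 880
100th selection = r + (100−1)·k = 485 + 99×880 = 485 + 87120 = 87605

87605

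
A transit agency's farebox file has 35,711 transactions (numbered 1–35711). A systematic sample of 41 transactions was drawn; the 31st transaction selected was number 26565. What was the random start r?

k = 35711/41 = 871
r = 26565 − (31−1)×871 = 26565 − 26130 = 435

435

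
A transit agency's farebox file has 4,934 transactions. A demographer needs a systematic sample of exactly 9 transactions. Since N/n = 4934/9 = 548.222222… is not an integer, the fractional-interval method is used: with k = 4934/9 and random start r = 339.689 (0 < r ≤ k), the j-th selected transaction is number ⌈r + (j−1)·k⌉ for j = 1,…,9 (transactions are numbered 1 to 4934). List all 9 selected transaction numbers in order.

j=1: r + 0k = 339.689 → ⌈·⌉ = 340
j=2: r + 1k = 887.911222… → ⌈·⌉ = 888
j=3: r + 2k = 1436.133444… → ⌈·⌉ = 1437
j=4: r + 3k = 1984.355666… → ⌈·⌉ = 1985
j=5: r + 4k = 2532.577888… → ⌈·⌉ = 2533
j=6: r + 5k = 3080.800111… → ⌈·⌉ = 3081
j=7: r + 6k = 3629.022333… → ⌈·⌉ = 3630
j=8: r + 7k = 4177.244555… → ⌈·⌉ = 4178
j=9: r + 8k = 4725.466777… → ⌈·⌉ = 4726

340, 888, 1437, 1985, 2533, 3081, 3630, 4178, 4726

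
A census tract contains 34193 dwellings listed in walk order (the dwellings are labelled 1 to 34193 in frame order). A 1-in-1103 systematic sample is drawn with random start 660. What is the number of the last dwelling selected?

33750

k = 1103
31st selection = r + (31−1)·k = 660 + 30×1103 = 660 + 33090 = 33750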